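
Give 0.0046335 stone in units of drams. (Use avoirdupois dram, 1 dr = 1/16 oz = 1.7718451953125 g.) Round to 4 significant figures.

16.61 drams

1 st = 3584.00 dr.
0.0046335 × 3584.00 ≈ 16.61 dr.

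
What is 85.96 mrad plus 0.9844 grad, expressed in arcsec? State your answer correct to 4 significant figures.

20920 arcseconds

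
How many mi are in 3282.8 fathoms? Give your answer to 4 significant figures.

1 fathom = 0.00113636 mi.
3282.8 × 0.00113636 ≈ 3.730 mi.

3.730 mi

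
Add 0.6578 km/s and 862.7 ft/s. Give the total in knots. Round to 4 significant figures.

0.6578 km/s = 1278.66 kn and 862.7 ft/s = 511.136 kn.
1278.66 + 511.136 ≈ 1790 kn.

1790 kn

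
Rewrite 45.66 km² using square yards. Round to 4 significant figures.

1 square kilometer = 1.19599e+6 yd².
Thus 45.66 × 1.19599e+6 ≈ 5.461e+7 yd².

5.461e+7 square yards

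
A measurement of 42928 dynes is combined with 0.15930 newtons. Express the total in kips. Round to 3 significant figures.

42928 dyn = 9.65060 × 10^-5 kip and 0.15930 N = 3.58121 × 10^-5 kip.
9.65060 × 10^-5 + 3.58121 × 10^-5 ≈ 0.000132 kip.

0.000132 kips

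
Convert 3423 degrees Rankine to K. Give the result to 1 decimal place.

1901.7 K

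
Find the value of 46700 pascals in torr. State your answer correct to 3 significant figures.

350 torr

1 pascal = 0.00750062 torr.
Then 46700 × 0.00750062 ≈ 350 torr.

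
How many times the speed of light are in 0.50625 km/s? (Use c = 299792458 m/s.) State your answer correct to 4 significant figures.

1 km/s = 3.33564e-6 c.
Thus 0.50625 × 3.33564e-6 ≈ 1.689e-6 c.

1.689e-6 c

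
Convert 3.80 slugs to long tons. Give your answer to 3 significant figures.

1 slug = 0.0143634 long ton.
So 3.80 × 0.0143634 ≈ 0.0546 long ton.

0.0546 long ton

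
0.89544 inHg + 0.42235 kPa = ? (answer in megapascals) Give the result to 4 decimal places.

0.89544 inHg = 0.00303231 MPa and 0.42235 kPa = 0.000422350 MPa.
0.00303231 + 0.000422350 ≈ 0.0035 MPa.

0.0035 MPa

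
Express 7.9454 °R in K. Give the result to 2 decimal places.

4.41 kelvins

°R = K × 9/5.
Applying the formula gives 4.41 K.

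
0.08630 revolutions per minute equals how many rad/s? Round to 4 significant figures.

1 rpm = 0.104720 radians per second.
So 0.08630 × 0.104720 ≈ 0.009037 rad/s.

0.009037 rad/s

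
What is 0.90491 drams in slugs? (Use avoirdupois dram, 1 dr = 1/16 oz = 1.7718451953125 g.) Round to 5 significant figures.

0.00010987 slug

1 dram = 0.000121410 slugs.
0.90491 × 0.000121410 ≈ 0.00010987 slug.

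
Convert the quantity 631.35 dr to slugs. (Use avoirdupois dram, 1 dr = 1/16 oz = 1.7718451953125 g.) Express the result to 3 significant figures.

0.0767 slugs

1 dram = 0.000121410 slugs.
Then 631.35 × 0.000121410 ≈ 0.0767 slug.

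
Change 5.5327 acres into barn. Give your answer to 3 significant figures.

2.24e+32 barn

1 acre = 4.04686e+31 barn.
Thus 5.5327 × 4.04686e+31 ≈ 2.24e+32 barn.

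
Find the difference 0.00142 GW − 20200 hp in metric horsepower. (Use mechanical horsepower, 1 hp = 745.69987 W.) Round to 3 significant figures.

-18500 metric horsepower

0.00142 GW = 1930.66 PS and 20200 hp = 20480.2 PS.
1930.66 − 20480.2 ≈ -18500 PS.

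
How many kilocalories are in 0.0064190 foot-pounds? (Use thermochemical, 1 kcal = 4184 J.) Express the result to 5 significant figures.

2.0801e-6 kilocalories

1 foot-pound = 0.000324048 kilocalories.
Thus 0.0064190 × 0.000324048 ≈ 2.0801e-6 kcal.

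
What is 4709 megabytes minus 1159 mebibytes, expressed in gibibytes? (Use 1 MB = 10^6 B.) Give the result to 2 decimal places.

3.25 GiB

4709 MB = 4.38560 GiB and 1159 MiB = 1.13184 GiB.
4.38560 − 1.13184 ≈ 3.25 GiB.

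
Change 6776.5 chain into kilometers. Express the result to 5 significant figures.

1 chain = 0.0201168 km.
Thus 6776.5 × 0.0201168 ≈ 136.32 km.

136.32 kilometers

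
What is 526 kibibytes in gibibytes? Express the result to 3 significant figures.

1 KiB = 9.53674 × 10^-7 GiB.
Thus 526 × 9.53674 × 10^-7 ≈ 0.000502 GiB.

0.000502 GiB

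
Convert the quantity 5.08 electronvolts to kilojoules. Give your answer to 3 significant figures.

8.14 × 10^-22 kilojoules

1 electronvolt = 1.60218 × 10^-22 kilojoules.
Then 5.08 × 1.60218 × 10^-22 ≈ 8.14 × 10^-22 kJ.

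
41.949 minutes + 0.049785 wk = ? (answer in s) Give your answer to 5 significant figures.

41.949 min = 2516.94 s and 0.049785 wk = 30110.0 s.
2516.94 + 30110.0 ≈ 32627 s.

32627 seconds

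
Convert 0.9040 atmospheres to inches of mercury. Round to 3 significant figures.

27.0 inHg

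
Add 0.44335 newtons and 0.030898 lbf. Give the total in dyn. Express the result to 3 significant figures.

0.44335 N = 44335.0 dyn and 0.030898 lbf = 13744.1 dyn.
44335.0 + 13744.1 ≈ 58100 dyn.

58100 dyn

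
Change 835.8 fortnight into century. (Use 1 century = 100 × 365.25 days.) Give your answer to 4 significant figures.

1 fortnight = 0.000383299 century.
Then 835.8 × 0.000383299 ≈ 0.3204 century.

0.3204 century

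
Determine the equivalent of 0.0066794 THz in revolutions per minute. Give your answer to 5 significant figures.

4.0076 × 10^11 rpm

1 terahertz = 6.00000 × 10^13 rpm.
0.0066794 × 6.00000 × 10^13 ≈ 4.0076 × 10^11 rpm.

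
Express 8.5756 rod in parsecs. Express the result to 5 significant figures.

1.3977 × 10^-15 pc

1 rod = 1.62985 × 10^-16 pc.
Then 8.5756 × 1.62985 × 10^-16 ≈ 1.3977 × 10^-15 pc.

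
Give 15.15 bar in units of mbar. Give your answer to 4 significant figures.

15150 mbar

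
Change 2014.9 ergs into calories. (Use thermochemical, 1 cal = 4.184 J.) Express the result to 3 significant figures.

1 erg = 2.39006e-8 calories.
Thus 2014.9 × 2.39006e-8 ≈ 4.82e-5 cal.

4.82e-5 cal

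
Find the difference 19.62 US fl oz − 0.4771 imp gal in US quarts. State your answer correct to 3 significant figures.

-1.68 US qt

19.62 US fl oz = 0.613125 US qt and 0.4771 imp gal = 2.29189 US qt.
0.613125 − 2.29189 ≈ -1.68 US qt.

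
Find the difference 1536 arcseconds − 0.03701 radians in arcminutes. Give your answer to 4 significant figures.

-101.6 arcminutes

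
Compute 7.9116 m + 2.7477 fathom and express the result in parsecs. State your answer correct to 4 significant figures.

4.192e-16 parsecs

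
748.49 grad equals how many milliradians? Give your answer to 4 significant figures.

11760 milliradians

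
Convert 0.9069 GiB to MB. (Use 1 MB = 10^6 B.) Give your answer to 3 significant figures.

974 MB

1 GiB = 1073.74 megabytes.
Thus 0.9069 × 1073.74 ≈ 974 MB.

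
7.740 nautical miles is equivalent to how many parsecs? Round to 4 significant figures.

1 nmi = 6.00192 × 10^-14 parsecs.
Then 7.740 × 6.00192 × 10^-14 ≈ 4.645 × 10^-13 pc.

4.645 × 10^-13 parsecs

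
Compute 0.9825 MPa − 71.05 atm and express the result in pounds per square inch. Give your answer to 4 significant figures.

0.9825 MPa = 142.4996 psi and 71.05 atm = 1044.147 psi.
142.4996 − 1044.147 ≈ -901.6 psi.

-901.6 pounds per square inch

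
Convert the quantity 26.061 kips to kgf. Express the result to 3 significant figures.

1 kip = 453.592 kilograms-force.
Thus 26.061 × 453.592 ≈ 11800 kgf.

11800 kilograms-force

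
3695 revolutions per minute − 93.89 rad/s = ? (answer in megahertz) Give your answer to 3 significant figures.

3695 rpm = 6.15833e-5 MHz and 93.89 rad/s = 1.49431e-5 MHz.
6.15833e-5 − 1.49431e-5 ≈ 4.66e-5 MHz.

4.66e-5 MHz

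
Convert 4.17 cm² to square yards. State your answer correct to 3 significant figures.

1 square centimeter = 0.000119599 yd².
Then 4.17 × 0.000119599 ≈ 0.000499 yd².

0.000499 square yards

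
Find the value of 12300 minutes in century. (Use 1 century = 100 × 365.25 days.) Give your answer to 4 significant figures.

1 min = 1.90129 × 10^-8 century.
So 12300 × 1.90129 × 10^-8 ≈ 0.0002339 century.

0.0002339 century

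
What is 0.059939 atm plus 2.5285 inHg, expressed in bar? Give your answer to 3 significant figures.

0.146 bar

0.059939 atm = 0.0607332 bar and 2.5285 inHg = 0.0856248 bar.
0.0607332 + 0.0856248 ≈ 0.146 bar.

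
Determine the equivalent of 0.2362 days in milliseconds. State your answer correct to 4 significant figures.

2.041 × 10^7 milliseconds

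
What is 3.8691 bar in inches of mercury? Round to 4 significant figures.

1 bar = 29.5300 inches of mercury.
Then 3.8691 × 29.5300 ≈ 114.3 inHg.

114.3 inches of mercury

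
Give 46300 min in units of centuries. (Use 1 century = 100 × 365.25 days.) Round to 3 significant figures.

0.000880 centuries

1 min = 1.90129 × 10^-8 centuries.
Then 46300 × 1.90129 × 10^-8 ≈ 0.000880 century.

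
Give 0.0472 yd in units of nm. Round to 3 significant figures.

4.32e+7 nm

1 yd = 9.14400e+8 nanometers.
So 0.0472 × 9.14400e+8 ≈ 4.32e+7 nm.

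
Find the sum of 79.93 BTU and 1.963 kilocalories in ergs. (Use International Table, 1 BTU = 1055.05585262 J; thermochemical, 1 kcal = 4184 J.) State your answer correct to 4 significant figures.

9.254e+11 erg

79.93 BTU = 8.43306e+11 erg and 1.963 kcal = 8.21319e+10 erg.
8.43306e+11 + 8.21319e+10 ≈ 9.254e+11 erg.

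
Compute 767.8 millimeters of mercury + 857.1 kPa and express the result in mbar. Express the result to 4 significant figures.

9595 millibar

767.8 mmHg = 1023.65 mbar and 857.1 kPa = 8571.00 mbar.
1023.65 + 8571.00 ≈ 9595 mbar.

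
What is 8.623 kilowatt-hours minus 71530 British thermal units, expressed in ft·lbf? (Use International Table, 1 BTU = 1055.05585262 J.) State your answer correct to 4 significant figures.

8.623 kWh = 2.28960 × 10^7 ft·lbf and 71530 BTU = 5.56624 × 10^7 ft·lbf.
2.28960 × 10^7 − 5.56624 × 10^7 ≈ -3.277 × 10^7 ft·lbf.

-3.277 × 10^7 ft·lbf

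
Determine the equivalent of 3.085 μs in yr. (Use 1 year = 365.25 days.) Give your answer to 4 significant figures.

1 microsecond = 3.16881 × 10^-14 yr.
3.085 × 3.16881 × 10^-14 ≈ 9.776 × 10^-14 yr.

9.776 × 10^-14 yr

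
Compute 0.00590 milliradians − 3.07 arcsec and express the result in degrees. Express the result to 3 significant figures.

-0.000515 degrees

0.00590 mrad = 0.000338045 ° and 3.07 arcsec = 0.000852778 °.
0.000338045 − 0.000852778 ≈ -0.000515 °.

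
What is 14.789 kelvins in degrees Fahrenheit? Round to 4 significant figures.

-433.0 °F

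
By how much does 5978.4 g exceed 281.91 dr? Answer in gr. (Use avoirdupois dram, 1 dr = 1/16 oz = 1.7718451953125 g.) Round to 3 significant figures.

5978.4 g = 92260.8 gr and 281.91 dr = 7708.48 gr.
92260.8 − 7708.48 ≈ 84600 gr.

84600 grains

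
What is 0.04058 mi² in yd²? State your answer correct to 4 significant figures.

125700 yd²

1 square mile = 3.09760e+6 square yards.
Then 0.04058 × 3.09760e+6 ≈ 125700 yd².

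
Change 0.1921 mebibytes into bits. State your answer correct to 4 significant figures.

1 mebibyte = 8.38861e+6 bits.
So 0.1921 × 8.38861e+6 ≈ 1.611e+6 bit.

1.611e+6 bits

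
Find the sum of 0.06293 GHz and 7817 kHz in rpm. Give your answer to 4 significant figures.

4.245e+9 revolutions per minute

0.06293 GHz = 3.77580e+9 rpm and 7817 kHz = 4.69020e+8 rpm.
3.77580e+9 + 4.69020e+8 ≈ 4.245e+9 rpm.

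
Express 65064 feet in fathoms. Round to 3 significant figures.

10800 fathom

1 foot = 0.166667 fathom.
So 65064 × 0.166667 ≈ 10800 fathom.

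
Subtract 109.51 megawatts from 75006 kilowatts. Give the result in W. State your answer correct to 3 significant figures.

-3.45e+7 watts

75006 kW = 7.50060e+7 W and 109.51 MW = 1.09510e+8 W.
7.50060e+7 − 1.09510e+8 ≈ -3.45e+7 W.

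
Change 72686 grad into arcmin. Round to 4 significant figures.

3.925 × 10^6 arcmin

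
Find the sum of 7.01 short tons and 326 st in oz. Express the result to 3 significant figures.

7.01 short ton = 224320 oz and 326 st = 73024.0 oz.
224320 + 73024.0 ≈ 297000 oz.

297000 ounces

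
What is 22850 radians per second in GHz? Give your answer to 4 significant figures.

1 rad/s = 1.59155e-10 gigahertz.
So 22850 × 1.59155e-10 ≈ 3.637e-6 GHz.

3.637e-6 GHz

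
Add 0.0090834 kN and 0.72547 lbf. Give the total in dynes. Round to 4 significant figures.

0.0090834 kN = 908340 dyn and 0.72547 lbf = 322705 dyn.
908340 + 322705 ≈ 1.231 × 10^6 dyn.

1.231 × 10^6 dynes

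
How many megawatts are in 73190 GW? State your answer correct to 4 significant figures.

7.319e+7 MW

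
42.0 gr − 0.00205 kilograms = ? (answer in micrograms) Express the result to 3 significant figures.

672000 micrograms

42.0 gr = 2.72155 × 10^6 μg and 0.00205 kg = 2.05000 × 10^6 μg.
2.72155 × 10^6 − 2.05000 × 10^6 ≈ 672000 μg.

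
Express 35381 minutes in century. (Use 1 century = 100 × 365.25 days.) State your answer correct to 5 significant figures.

1 min = 1.901285 × 10^-8 centuries.
Thus 35381 × 1.901285 × 10^-8 ≈ 0.00067269 century.

0.00067269 centuries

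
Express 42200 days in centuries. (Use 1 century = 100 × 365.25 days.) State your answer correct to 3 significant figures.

1.16 century

1 d = 2.73785e-5 century.
42200 × 2.73785e-5 ≈ 1.16 century.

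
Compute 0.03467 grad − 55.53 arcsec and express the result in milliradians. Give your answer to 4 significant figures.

0.03467 grad = 0.544595 mrad and 55.53 arcsec = 0.269217 mrad.
0.544595 − 0.269217 ≈ 0.2754 mrad.

0.2754 milliradians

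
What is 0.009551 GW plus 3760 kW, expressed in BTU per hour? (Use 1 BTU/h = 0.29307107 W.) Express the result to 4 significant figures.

0.009551 GW = 3.25894e+7 BTU/h and 3760 kW = 1.28297e+7 BTU/h.
3.25894e+7 + 1.28297e+7 ≈ 4.542e+7 BTU/h.

4.542e+7 BTU/h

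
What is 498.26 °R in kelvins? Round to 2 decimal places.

276.81 kelvins

°R = K × 9/5.
Applying the formula gives 276.81 K.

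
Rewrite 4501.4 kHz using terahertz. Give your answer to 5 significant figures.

1 kilohertz = 1.00000 × 10^-9 terahertz.
4501.4 × 1.00000 × 10^-9 ≈ 4.5014 × 10^-6 THz.

4.5014 × 10^-6 THz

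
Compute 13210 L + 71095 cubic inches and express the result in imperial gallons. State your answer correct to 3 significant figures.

3160 imperial gallons

13210 L = 2905.79 imp gal and 71095 in³ = 256.273 imp gal.
2905.79 + 256.273 ≈ 3160 imp gal.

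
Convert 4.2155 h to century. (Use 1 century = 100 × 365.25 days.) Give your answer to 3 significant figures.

4.81 × 10^-6 centuries

1 hour = 1.14077 × 10^-6 century.
4.2155 × 1.14077 × 10^-6 ≈ 4.81 × 10^-6 century.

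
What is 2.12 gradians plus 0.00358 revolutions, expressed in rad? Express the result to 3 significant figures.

2.12 grad = 0.0333009 rad and 0.00358 rev = 0.0224938 rad.
0.0333009 + 0.0224938 ≈ 0.0558 rad.

0.0558 radians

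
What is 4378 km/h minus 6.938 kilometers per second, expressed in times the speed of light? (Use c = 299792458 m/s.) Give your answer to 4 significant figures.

4378 km/h = 4.05651 × 10^-6 c and 6.938 km/s = 2.31427 × 10^-5 c.
4.05651 × 10^-6 − 2.31427 × 10^-5 ≈ -1.909 × 10^-5 c.

-1.909 × 10^-5 c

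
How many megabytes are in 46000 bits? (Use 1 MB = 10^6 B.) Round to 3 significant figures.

0.00575 MB

1 bit = 1.25000 × 10^-7 megabytes.
So 46000 × 1.25000 × 10^-7 ≈ 0.00575 MB.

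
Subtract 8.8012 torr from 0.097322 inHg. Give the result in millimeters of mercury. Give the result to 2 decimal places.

0.097322 inHg = 2.47198 mmHg and 8.8012 torr = 8.80120 mmHg.
2.47198 − 8.80120 ≈ -6.33 mmHg.

-6.33 mmHg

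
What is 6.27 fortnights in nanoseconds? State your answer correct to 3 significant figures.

7.58e+15 nanoseconds

1 fortnight = 1.20960e+15 ns.
6.27 × 1.20960e+15 ≈ 7.58e+15 ns.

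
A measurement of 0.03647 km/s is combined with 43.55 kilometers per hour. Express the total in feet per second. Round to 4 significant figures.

0.03647 km/s = 119.652 ft/s and 43.55 km/h = 39.6890 ft/s.
119.652 + 39.6890 ≈ 159.3 ft/s.

159.3 ft/s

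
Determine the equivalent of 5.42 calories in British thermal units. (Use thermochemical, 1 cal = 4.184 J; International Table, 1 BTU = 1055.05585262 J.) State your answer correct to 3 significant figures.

0.0215 British thermal units

1 cal = 0.00396567 BTU.
5.42 × 0.00396567 ≈ 0.0215 BTU.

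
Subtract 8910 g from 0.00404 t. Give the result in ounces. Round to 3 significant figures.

-172 oz

0.00404 t = 142.507 oz and 8910 g = 314.291 oz.
142.507 − 314.291 ≈ -172 oz.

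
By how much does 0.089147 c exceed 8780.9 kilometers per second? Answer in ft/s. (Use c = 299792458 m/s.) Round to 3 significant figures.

5.89 × 10^7 ft/s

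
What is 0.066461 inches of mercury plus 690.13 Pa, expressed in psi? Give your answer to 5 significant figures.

0.13274 psi

0.066461 inHg = 0.0326426 psi and 690.13 Pa = 0.100095 psi.
0.0326426 + 0.100095 ≈ 0.13274 psi.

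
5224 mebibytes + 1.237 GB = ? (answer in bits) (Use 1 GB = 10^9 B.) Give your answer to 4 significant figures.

5224 MiB = 4.38221 × 10^10 bit and 1.237 GB = 9.89600 × 10^9 bit.
4.38221 × 10^10 + 9.89600 × 10^9 ≈ 5.372 × 10^10 bit.

5.372 × 10^10 bit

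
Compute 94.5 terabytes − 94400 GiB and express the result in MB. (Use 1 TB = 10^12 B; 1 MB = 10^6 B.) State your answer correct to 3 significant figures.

-6.86 × 10^6 megabytes

94.5 TB = 9.45000 × 10^7 MB and 94400 GiB = 1.01361 × 10^8 MB.
9.45000 × 10^7 − 1.01361 × 10^8 ≈ -6.86 × 10^6 MB.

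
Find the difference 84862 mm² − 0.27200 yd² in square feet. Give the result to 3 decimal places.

-1.535 ft²

84862 mm² = 0.913447 ft² and 0.27200 yd² = 2.44800 ft².
0.913447 − 2.44800 ≈ -1.535 ft².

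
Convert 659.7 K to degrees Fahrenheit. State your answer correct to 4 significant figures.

K = (°F + 459.67) × 5/9.
Applying the formula gives 727.8 °F.

727.8 degrees Fahrenheit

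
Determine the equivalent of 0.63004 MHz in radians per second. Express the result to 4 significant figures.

1 MHz = 6.28319 × 10^6 radians per second.
So 0.63004 × 6.28319 × 10^6 ≈ 3.959 × 10^6 rad/s.

3.959 × 10^6 rad/s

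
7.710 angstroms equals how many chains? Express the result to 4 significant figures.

3.833 × 10^-11 chains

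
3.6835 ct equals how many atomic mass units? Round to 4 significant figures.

4.437e+23 u

1 ct = 1.20443e+23 u.
Then 3.6835 × 1.20443e+23 ≈ 4.437e+23 u.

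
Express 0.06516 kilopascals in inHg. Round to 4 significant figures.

0.01924 inches of mercury

1 kilopascal = 0.295300 inches of mercury.
Then 0.06516 × 0.295300 ≈ 0.01924 inHg.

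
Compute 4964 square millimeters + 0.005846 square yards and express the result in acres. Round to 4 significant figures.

4964 mm² = 1.22663 × 10^-6 acre and 0.005846 yd² = 1.20785 × 10^-6 acre.
1.22663 × 10^-6 + 1.20785 × 10^-6 ≈ 2.434 × 10^-6 acre.

2.434 × 10^-6 acre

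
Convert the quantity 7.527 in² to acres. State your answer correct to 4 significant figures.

1.200e-6 acres

1 square inch = 1.59423e-7 acre.
Thus 7.527 × 1.59423e-7 ≈ 1.200e-6 acre.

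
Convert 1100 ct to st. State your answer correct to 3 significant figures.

1 ct = 3.14946 × 10^-5 st.
So 1100 × 3.14946 × 10^-5 ≈ 0.0346 st.

0.0346 st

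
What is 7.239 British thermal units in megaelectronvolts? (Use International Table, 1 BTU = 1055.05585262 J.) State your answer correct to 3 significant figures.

4.77e+16 megaelectronvolts

1 British thermal unit = 6.58514e+15 MeV.
Thus 7.239 × 6.58514e+15 ≈ 4.77e+16 MeV.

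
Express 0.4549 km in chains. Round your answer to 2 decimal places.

22.61 chains

1 km = 49.7097 chain.
Thus 0.4549 × 49.7097 ≈ 22.61 chain.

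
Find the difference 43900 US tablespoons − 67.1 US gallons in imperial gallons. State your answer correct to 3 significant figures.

43900 US tbsp = 142.791 imp gal and 67.1 US gal = 55.8724 imp gal.
142.791 − 55.8724 ≈ 86.9 imp gal.

86.9 imp gal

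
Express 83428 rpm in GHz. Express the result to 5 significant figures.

1 revolution per minute = 1.66667 × 10^-11 gigahertz.
83428 × 1.66667 × 10^-11 ≈ 1.3905 × 10^-6 GHz.

1.3905 × 10^-6 GHz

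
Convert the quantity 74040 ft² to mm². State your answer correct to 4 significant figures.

6.879 × 10^9 square millimeters

1 ft² = 92903.0 mm².
Thus 74040 × 92903.0 ≈ 6.879 × 10^9 mm².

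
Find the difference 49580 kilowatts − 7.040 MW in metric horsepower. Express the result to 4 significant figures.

57840 PS

49580 kW = 67410.0 PS and 7.040 MW = 9571.74 PS.
67410.0 − 9571.74 ≈ 57840 PS.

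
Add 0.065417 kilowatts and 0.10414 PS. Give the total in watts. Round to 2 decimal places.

0.065417 kW = 65.4170 W and 0.10414 PS = 76.5948 W.
65.4170 + 76.5948 ≈ 142.01 W.

142.01 W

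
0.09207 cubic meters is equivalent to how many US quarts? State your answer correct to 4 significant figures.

97.29 US qt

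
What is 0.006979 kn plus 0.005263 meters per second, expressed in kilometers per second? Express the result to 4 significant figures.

8.853e-6 km/s

0.006979 kn = 3.59031e-6 km/s and 0.005263 m/s = 5.26300e-6 km/s.
3.59031e-6 + 5.26300e-6 ≈ 8.853e-6 km/s.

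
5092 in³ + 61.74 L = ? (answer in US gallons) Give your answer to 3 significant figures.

5092 in³ = 22.0433 US gal and 61.74 L = 16.3100 US gal.
22.0433 + 16.3100 ≈ 38.4 US gal.

38.4 US gal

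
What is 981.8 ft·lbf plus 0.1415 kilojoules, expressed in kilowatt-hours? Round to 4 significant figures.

0.0004091 kilowatt-hours

981.8 ft·lbf = 0.000369762 kWh and 0.1415 kJ = 3.93056e-5 kWh.
0.000369762 + 3.93056e-5 ≈ 0.0004091 kWh.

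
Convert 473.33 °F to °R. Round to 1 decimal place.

°R = °F + 459.67.
Applying the formula gives 933.0 °R.

933.0 degrees Rankine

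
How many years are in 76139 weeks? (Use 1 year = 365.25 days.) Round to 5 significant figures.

1459.2 yr

1 wk = 0.0191650 yr.
Thus 76139 × 0.0191650 ≈ 1459.2 yr.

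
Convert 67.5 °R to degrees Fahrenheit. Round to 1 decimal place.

°R = °F + 459.67.
Applying the formula gives -392.2 °F.

-392.2 degrees Fahrenheit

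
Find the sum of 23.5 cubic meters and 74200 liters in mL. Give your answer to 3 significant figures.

9.77e+7 mL

23.5 m³ = 2.35000e+7 mL and 74200 L = 7.42000e+7 mL.
2.35000e+7 + 7.42000e+7 ≈ 9.77e+7 mL.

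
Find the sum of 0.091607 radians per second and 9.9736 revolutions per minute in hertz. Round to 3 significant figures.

0.091607 rad/s = 0.0145797 Hz and 9.9736 rpm = 0.166227 Hz.
0.0145797 + 0.166227 ≈ 0.181 Hz.

0.181 Hz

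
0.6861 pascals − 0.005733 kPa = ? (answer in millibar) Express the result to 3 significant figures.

-0.0505 mbar

0.6861 Pa = 0.00686100 mbar and 0.005733 kPa = 0.0573300 mbar.
0.00686100 − 0.0573300 ≈ -0.0505 mbar.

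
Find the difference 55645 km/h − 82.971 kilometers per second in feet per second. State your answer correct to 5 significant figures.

-221500 ft/s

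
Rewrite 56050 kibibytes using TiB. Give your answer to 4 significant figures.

5.220 × 10^-5 TiB

1 KiB = 9.31323 × 10^-10 TiB.
So 56050 × 9.31323 × 10^-10 ≈ 5.220 × 10^-5 TiB.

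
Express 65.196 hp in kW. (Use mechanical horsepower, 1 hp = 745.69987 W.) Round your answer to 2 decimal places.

48.62 kilowatts

1 horsepower = 0.745700 kW.
Then 65.196 × 0.745700 ≈ 48.62 kW.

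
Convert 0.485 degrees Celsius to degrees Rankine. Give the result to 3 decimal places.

492.543 °R

°R = (°C + 273.15) × 9/5.
Applying the formula gives 492.543 °R.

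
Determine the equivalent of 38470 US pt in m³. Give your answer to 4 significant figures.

18.20 cubic meters

1 US pint = 0.000473176 m³.
So 38470 × 0.000473176 ≈ 18.20 m³.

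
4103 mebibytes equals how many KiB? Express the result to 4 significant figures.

4.201e+6 KiB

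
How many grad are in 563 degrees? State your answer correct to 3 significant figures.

1 degree = 1.11111 grad.
So 563 × 1.11111 ≈ 626 grad.

626 gradians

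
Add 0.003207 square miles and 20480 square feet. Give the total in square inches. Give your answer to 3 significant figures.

0.003207 mi² = 1.28745e+7 in² and 20480 ft² = 2.94912e+6 in².
1.28745e+7 + 2.94912e+6 ≈ 1.58e+7 in².

1.58e+7 square inches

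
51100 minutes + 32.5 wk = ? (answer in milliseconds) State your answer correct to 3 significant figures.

51100 min = 3.06600 × 10^9 ms and 32.5 wk = 1.96560 × 10^10 ms.
3.06600 × 10^9 + 1.96560 × 10^10 ≈ 2.27 × 10^10 ms.

2.27 × 10^10 ms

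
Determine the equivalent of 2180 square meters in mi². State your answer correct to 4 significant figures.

0.0008417 mi²

1 square meter = 3.86102 × 10^-7 mi².
Then 2180 × 3.86102 × 10^-7 ≈ 0.0008417 mi².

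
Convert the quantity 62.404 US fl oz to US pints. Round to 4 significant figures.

1 US fluid ounce = 0.0625000 US pt.
Then 62.404 × 0.0625000 ≈ 3.900 US pt.

3.900 US pt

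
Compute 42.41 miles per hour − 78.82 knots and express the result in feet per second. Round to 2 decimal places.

42.41 mph = 62.2013 ft/s and 78.82 kn = 133.033 ft/s.
62.2013 − 133.033 ≈ -70.83 ft/s.

-70.83 ft/s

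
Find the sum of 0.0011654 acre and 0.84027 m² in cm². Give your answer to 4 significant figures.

0.0011654 acre = 47162.1 cm² and 0.84027 m² = 8402.70 cm².
47162.1 + 8402.70 ≈ 55560 cm².

55560 cm²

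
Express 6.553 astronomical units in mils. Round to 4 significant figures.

3.860 × 10^16 mils

1 astronomical unit = 5.88968 × 10^15 mil.
So 6.553 × 5.88968 × 10^15 ≈ 3.860 × 10^16 mil.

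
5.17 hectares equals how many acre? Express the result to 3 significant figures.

1 hectare = 2.47105 acre.
So 5.17 × 2.47105 ≈ 12.8 acre.

12.8 acre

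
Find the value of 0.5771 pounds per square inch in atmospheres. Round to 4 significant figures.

1 pound per square inch = 0.0680460 atm.
0.5771 × 0.0680460 ≈ 0.03927 atm.

0.03927 atm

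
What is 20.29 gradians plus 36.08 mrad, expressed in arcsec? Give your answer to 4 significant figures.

73180 arcsec

20.29 grad = 65739.6 arcsec and 36.08 mrad = 7442.03 arcsec.
65739.6 + 7442.03 ≈ 73180 arcsec.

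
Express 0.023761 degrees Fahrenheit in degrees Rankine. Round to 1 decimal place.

°R = °F + 459.67.
Applying the formula gives 459.7 °R.

459.7 degrees Rankine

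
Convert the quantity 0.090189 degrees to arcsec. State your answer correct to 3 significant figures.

325 arcseconds

1 ° = 3600.00 arcsec.
0.090189 × 3600.00 ≈ 325 arcsec.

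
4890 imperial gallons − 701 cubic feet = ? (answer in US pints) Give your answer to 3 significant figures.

5030 US pt

4890 imp gal = 46981.2 US pt and 701 ft³ = 41950.8 US pt.
46981.2 − 41950.8 ≈ 5030 US pt.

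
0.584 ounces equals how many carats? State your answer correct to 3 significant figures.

1 ounce = 141.748 ct.
0.584 × 141.748 ≈ 82.8 ct.

82.8 carats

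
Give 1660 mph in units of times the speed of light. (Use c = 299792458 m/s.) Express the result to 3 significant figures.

2.48 × 10^-6 times the speed of light

1 mph = 1.49116 × 10^-9 c.
1660 × 1.49116 × 10^-9 ≈ 2.48 × 10^-6 c.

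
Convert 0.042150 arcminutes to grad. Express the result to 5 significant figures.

1 arcmin = 0.01851852 grad.
So 0.042150 × 0.01851852 ≈ 0.00078056 grad.

0.00078056 gradians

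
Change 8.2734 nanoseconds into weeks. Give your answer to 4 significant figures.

1.368e-14 weeks

1 nanosecond = 1.65344e-15 wk.
8.2734 × 1.65344e-15 ≈ 1.368e-14 wk.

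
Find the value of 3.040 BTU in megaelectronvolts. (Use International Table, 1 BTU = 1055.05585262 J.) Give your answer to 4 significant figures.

1 British thermal unit = 6.58514 × 10^15 MeV.
So 3.040 × 6.58514 × 10^15 ≈ 2.002 × 10^16 MeV.

2.002 × 10^16 MeV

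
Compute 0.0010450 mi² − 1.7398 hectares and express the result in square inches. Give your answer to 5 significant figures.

0.0010450 mi² = 4.19514e+6 in² and 1.7398 ha = 2.69670e+7 in².
4.19514e+6 − 2.69670e+7 ≈ -2.2772e+7 in².

-2.2772e+7 square inches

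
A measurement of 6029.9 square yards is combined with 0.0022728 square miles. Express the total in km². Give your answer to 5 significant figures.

6029.9 yd² = 0.00504176 km² and 0.0022728 mi² = 0.00588652 km².
0.00504176 + 0.00588652 ≈ 0.010928 km².

0.010928 square kilometers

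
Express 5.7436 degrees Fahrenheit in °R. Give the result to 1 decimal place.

°R = °F + 459.67.
Applying the formula gives 465.4 °R.

465.4 °R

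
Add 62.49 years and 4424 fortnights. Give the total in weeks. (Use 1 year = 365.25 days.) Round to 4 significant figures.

62.49 yr = 3260.64 wk and 4424 fortnight = 8848.00 wk.
3260.64 + 8848.00 ≈ 12110 wk.

12110 weeks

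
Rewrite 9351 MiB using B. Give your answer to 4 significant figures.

1 mebibyte = 1.04858 × 10^6 B.
9351 × 1.04858 × 10^6 ≈ 9.805 × 10^9 B.

9.805 × 10^9 B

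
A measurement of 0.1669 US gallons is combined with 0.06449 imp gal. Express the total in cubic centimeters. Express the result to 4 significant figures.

925.0 cm³

0.1669 US gal = 631.785 cm³ and 0.06449 imp gal = 293.177 cm³.
631.785 + 293.177 ≈ 925.0 cm³.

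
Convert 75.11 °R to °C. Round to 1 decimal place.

°R = (°C + 273.15) × 9/5.
Applying the formula gives -231.4 °C.

-231.4 degrees Celsius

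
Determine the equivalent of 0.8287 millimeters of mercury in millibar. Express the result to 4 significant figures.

1.105 millibar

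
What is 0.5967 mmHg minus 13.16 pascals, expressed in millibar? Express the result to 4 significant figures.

0.5967 mmHg = 0.795535 mbar and 13.16 Pa = 0.131600 mbar.
0.795535 − 0.131600 ≈ 0.6639 mbar.

0.6639 millibar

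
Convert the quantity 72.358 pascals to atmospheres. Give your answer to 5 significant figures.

0.00071412 atm

1 pascal = 9.86923e-6 atm.
72.358 × 9.86923e-6 ≈ 0.00071412 atm.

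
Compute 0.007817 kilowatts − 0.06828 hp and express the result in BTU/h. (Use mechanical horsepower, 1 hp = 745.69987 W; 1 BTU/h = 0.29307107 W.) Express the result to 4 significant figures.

-147.1 BTU per hour

0.007817 kW = 26.6727 BTU/h and 0.06828 hp = 173.734 BTU/h.
26.6727 − 173.734 ≈ -147.1 BTU/h.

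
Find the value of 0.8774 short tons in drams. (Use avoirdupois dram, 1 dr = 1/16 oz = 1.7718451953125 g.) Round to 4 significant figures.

449200 dr

1 short ton = 512000 dr.
Then 0.8774 × 512000 ≈ 449200 dr.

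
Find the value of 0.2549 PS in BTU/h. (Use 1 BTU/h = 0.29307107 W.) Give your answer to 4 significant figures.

639.7 BTU/h

1 metric horsepower = 2509.63 BTU per hour.
0.2549 × 2509.63 ≈ 639.7 BTU/h.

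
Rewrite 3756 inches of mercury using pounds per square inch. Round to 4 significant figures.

1845 psi

1 inHg = 0.491154 psi.
3756 × 0.491154 ≈ 1845 psi.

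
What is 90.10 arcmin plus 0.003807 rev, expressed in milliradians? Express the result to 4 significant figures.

50.13 milliradians

90.10 arcmin = 26.2090 mrad and 0.003807 rev = 23.9201 mrad.
26.2090 + 23.9201 ≈ 50.13 mrad.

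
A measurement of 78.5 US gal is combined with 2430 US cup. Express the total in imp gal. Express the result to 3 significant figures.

78.5 US gal = 65.3649 imp gal and 2430 US cup = 126.462 imp gal.
65.3649 + 126.462 ≈ 192 imp gal.

192 imp gal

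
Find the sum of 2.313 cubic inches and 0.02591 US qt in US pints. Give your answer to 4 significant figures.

2.313 in³ = 0.0801039 US pt and 0.02591 US qt = 0.0518200 US pt.
0.0801039 + 0.0518200 ≈ 0.1319 US pt.

0.1319 US pints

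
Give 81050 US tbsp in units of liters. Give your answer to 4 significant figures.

1198 liters

1 US tablespoon = 0.0147868 liters.
Thus 81050 × 0.0147868 ≈ 1198 L.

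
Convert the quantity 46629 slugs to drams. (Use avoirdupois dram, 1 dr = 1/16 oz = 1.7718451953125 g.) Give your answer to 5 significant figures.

3.8406e+8 dr

1 slug = 8236.56 drams.
So 46629 × 8236.56 ≈ 3.8406e+8 dr.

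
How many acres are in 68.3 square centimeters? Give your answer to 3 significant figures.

1.69e-6 acre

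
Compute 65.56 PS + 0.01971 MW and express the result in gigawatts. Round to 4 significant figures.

6.793 × 10^-5 GW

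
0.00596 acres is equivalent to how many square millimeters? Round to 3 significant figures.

2.41 × 10^7 mm²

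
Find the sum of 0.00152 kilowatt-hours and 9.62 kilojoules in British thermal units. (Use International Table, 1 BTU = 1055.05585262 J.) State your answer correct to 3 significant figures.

14.3 British thermal units

0.00152 kWh = 5.18646 BTU and 9.62 kJ = 9.11800 BTU.
5.18646 + 9.11800 ≈ 14.3 BTU.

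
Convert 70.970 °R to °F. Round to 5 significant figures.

°R = °F + 459.67.
Applying the formula gives -388.70 °F.

-388.70 °F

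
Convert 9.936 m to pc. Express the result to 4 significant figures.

1 m = 3.24078e-17 parsecs.
Thus 9.936 × 3.24078e-17 ≈ 3.220e-16 pc.

3.220e-16 pc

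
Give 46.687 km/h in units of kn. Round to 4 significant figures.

25.21 kn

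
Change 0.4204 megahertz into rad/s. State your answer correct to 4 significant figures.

2.641 × 10^6 radians per second

1 MHz = 6.28319 × 10^6 radians per second.
0.4204 × 6.28319 × 10^6 ≈ 2.641 × 10^6 rad/s.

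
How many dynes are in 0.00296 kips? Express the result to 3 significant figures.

1.32e+6 dyn

1 kip = 4.44822e+8 dynes.
Then 0.00296 × 4.44822e+8 ≈ 1.32e+6 dyn.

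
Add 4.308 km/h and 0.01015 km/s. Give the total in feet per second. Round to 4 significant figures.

37.23 feet per second

4.308 km/h = 3.92607 ft/s and 0.01015 km/s = 33.3005 ft/s.
3.92607 + 33.3005 ≈ 37.23 ft/s.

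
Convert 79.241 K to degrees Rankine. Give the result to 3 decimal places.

°R = K × 9/5.
Applying the formula gives 142.634 °R.

142.634 °R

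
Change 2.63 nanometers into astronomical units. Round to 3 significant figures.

1 nanometer = 6.68459 × 10^-21 astronomical units.
So 2.63 × 6.68459 × 10^-21 ≈ 1.76 × 10^-20 au.

1.76 × 10^-20 astronomical units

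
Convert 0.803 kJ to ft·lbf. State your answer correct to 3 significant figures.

1 kJ = 737.562 ft·lbf.
So 0.803 × 737.562 ≈ 592 ft·lbf.

592 ft·lbf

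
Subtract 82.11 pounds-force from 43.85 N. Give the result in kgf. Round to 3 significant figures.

43.85 N = 4.47146 kgf and 82.11 lbf = 37.2445 kgf.
4.47146 − 37.2445 ≈ -32.8 kgf.

-32.8 kilograms-force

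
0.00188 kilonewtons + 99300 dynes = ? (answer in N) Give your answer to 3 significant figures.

0.00188 kN = 1.88000 N and 99300 dyn = 0.993000 N.
1.88000 + 0.993000 ≈ 2.87 N.

2.87 newtons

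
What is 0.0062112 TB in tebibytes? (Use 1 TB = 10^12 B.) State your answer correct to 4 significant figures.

0.005649 tebibytes

1 TB = 0.909495 tebibytes.
So 0.0062112 × 0.909495 ≈ 0.005649 TiB.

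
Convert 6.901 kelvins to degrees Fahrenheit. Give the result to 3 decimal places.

K = (°F + 459.67) × 5/9.
Applying the formula gives -447.248 °F.

-447.248 °F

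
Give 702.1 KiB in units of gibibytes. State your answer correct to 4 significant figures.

0.0006696 GiB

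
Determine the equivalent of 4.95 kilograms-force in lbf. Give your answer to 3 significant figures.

10.9 lbf

1 kgf = 2.20462 pounds-force.
4.95 × 2.20462 ≈ 10.9 lbf.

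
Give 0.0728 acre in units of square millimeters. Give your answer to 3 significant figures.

2.95 × 10^8 square millimeters

1 acre = 4.04686 × 10^9 mm².
0.0728 × 4.04686 × 10^9 ≈ 2.95 × 10^8 mm².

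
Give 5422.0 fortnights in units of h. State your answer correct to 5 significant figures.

1 fortnight = 336.000 h.
5422.0 × 336.000 ≈ 1.8218e+6 h.

1.8218e+6 hours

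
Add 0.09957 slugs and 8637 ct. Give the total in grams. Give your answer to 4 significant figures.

3181 g

0.09957 slug = 1453.11 g and 8637 ct = 1727.40 g.
1453.11 + 1727.40 ≈ 3181 g.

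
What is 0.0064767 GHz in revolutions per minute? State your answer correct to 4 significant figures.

3.886 × 10^8 rpm

1 gigahertz = 6.00000 × 10^10 revolutions per minute.
Then 0.0064767 × 6.00000 × 10^10 ≈ 3.886 × 10^8 rpm.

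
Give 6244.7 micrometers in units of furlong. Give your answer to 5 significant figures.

3.1042 × 10^-5 furlongs

1 micrometer = 4.97097 × 10^-9 furlong.
So 6244.7 × 4.97097 × 10^-9 ≈ 3.1042 × 10^-5 furlong.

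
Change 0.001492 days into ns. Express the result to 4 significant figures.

1.289 × 10^11 nanoseconds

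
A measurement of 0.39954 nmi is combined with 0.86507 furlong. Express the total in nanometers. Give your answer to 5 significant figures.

0.39954 nmi = 7.39948e+11 nm and 0.86507 furlong = 1.74024e+11 nm.
7.39948e+11 + 1.74024e+11 ≈ 9.1397e+11 nm.

9.1397e+11 nm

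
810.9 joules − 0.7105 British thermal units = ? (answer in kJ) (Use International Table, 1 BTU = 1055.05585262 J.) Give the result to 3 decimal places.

810.9 J = 0.810900 kJ and 0.7105 BTU = 0.749617 kJ.
0.810900 − 0.749617 ≈ 0.061 kJ.

0.061 kJ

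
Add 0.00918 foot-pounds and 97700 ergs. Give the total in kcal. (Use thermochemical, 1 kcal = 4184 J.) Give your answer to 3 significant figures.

5.31e-6 kilocalories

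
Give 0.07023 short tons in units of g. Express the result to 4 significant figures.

1 short ton = 907185 g.
Then 0.07023 × 907185 ≈ 63710 g.

63710 g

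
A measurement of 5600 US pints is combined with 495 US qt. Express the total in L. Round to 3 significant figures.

3120 liters

5600 US pt = 2649.79 L and 495 US qt = 468.445 L.
2649.79 + 468.445 ≈ 3120 L.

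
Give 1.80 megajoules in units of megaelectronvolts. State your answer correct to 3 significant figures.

1.12e+19 MeV

1 MJ = 6.24151e+18 MeV.
1.80 × 6.24151e+18 ≈ 1.12e+19 MeV.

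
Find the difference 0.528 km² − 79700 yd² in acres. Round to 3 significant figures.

0.528 km² = 130.472 acre and 79700 yd² = 16.4669 acre.
130.472 − 16.4669 ≈ 114 acre.

114 acre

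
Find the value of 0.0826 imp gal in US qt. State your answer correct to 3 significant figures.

0.397 US quarts

1 imperial gallon = 4.80380 US quarts.
0.0826 × 4.80380 ≈ 0.397 US qt.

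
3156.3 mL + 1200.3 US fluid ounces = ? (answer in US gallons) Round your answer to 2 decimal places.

3156.3 mL = 0.833806 US gal and 1200.3 US fl oz = 9.37734 US gal.
0.833806 + 9.37734 ≈ 10.21 US gal.

10.21 US gallons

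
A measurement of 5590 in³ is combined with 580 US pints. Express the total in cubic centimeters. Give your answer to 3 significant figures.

366000 cm³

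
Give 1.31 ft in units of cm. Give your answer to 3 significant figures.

39.9 centimeters

1 ft = 30.4800 cm.
1.31 × 30.4800 ≈ 39.9 cm.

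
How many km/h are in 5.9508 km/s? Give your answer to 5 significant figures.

21423 km/h

1 kilometer per second = 3600.00 km/h.
So 5.9508 × 3600.00 ≈ 21423 km/h.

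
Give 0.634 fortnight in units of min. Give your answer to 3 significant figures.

1 fortnight = 20160.0 min.
0.634 × 20160.0 ≈ 12800 min.

12800 min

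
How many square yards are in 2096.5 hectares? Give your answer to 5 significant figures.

2.5074e+7 yd²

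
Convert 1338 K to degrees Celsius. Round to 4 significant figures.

1065 °C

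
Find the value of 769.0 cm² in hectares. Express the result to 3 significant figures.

7.69 × 10^-6 ha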